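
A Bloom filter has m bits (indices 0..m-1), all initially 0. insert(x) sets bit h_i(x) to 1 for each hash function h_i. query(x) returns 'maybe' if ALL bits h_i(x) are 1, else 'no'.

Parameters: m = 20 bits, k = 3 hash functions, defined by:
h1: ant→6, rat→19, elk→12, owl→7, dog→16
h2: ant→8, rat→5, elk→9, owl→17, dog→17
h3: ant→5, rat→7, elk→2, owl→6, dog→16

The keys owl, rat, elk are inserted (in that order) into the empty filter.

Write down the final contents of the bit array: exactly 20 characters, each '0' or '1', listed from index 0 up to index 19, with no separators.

Start: bits=00000000000000000000
After insert 'owl': sets bits 6 7 17 -> bits=00000011000000000100
After insert 'rat': sets bits 5 7 19 -> bits=00000111000000000101
After insert 'elk': sets bits 2 9 12 -> bits=00100111010010000101

Answer: 00100111010010000101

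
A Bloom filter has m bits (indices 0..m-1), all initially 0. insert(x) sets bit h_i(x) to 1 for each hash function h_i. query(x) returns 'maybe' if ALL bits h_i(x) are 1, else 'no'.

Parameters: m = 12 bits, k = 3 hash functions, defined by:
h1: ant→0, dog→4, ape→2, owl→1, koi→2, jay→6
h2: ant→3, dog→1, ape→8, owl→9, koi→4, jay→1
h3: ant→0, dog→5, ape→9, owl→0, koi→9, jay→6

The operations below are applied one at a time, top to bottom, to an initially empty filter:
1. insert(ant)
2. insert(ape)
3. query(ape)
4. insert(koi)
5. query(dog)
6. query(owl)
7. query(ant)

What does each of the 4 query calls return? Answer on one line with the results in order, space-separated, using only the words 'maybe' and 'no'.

Start: bits=000000000000
Op 1: insert ant -> sets bits 0 3 -> bits=100100000000
Op 2: insert ape -> sets bits 2 8 9 -> bits=101100001100
Op 3: query ape -> checks bit2=1, bit8=1, bit9=1 (all 1) -> maybe
Op 4: insert koi -> sets bits 2 4 9 -> bits=101110001100
Op 5: query dog -> checks bit1=0, bit4=1, bit5=0 (has a 0) -> no
Op 6: query owl -> checks bit0=1, bit1=0, bit9=1 (has a 0) -> no
Op 7: query ant -> checks bit0=1, bit3=1 (all 1) -> maybe
Query results in order: maybe no no maybe

Answer: maybe no no maybe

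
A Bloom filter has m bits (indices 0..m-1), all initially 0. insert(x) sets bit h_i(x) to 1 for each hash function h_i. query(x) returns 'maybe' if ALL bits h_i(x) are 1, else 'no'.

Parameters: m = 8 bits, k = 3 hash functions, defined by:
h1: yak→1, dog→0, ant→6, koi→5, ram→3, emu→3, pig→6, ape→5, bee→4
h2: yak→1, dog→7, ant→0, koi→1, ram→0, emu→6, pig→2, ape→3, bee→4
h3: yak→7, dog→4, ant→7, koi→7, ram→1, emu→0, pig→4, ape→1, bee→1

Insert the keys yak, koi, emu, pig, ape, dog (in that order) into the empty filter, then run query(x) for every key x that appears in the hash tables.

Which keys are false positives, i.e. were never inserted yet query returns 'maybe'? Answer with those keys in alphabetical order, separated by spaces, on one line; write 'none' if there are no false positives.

Answer: ant bee ram

Derivation:
Start: bits=00000000
After insert 'yak': sets bits 1 7 -> bits=01000001
After insert 'koi': sets bits 1 5 7 -> bits=01000101
After insert 'emu': sets bits 0 3 6 -> bits=11010111
After insert 'pig': sets bits 2 4 6 -> bits=11111111
After insert 'ape': sets bits 1 3 5 -> bits=11111111
After insert 'dog': sets bits 0 4 7 -> bits=11111111
Not inserted: ant bee ram — query each against bits=11111111:
query ant: checks bit0=1, bit6=1, bit7=1 (all 1) -> maybe => FALSE POSITIVE
query bee: checks bit1=1, bit4=1 (all 1) -> maybe => FALSE POSITIVE
query ram: checks bit0=1, bit1=1, bit3=1 (all 1) -> maybe => FALSE POSITIVE
False positives (alphabetical): ant bee ram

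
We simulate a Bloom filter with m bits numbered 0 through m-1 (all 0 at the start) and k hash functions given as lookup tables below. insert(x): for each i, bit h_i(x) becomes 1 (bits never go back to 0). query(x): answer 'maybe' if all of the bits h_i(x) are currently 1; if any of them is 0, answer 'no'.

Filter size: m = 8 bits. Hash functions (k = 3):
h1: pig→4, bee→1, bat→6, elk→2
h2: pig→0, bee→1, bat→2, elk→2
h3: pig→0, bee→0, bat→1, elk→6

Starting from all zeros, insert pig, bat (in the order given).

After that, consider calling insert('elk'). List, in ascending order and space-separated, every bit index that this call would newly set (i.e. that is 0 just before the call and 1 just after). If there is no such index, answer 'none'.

Answer: none

Derivation:
Start: bits=00000000
After insert 'pig': sets bits 0 4 -> bits=10001000
After insert 'bat': sets bits 1 2 6 -> bits=11101010
insert 'elk' would touch bits 2 6; currently bit2=1, bit6=1
Bits that are 0 among those (would change 0->1): none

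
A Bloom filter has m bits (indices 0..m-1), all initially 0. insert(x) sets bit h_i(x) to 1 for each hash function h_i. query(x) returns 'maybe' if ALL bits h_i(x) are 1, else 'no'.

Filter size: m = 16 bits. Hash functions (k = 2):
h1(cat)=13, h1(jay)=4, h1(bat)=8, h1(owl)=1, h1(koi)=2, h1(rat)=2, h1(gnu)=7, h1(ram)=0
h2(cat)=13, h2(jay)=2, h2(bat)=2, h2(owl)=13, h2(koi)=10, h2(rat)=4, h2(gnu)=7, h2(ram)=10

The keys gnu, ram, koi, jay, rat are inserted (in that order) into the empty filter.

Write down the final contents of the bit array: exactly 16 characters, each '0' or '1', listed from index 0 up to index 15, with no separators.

Start: bits=0000000000000000
After insert 'gnu': sets bits 7 -> bits=0000000100000000
After insert 'ram': sets bits 0 10 -> bits=1000000100100000
After insert 'koi': sets bits 2 10 -> bits=1010000100100000
After insert 'jay': sets bits 2 4 -> bits=1010100100100000
After insert 'rat': sets bits 2 4 -> bits=1010100100100000

Answer: 1010100100100000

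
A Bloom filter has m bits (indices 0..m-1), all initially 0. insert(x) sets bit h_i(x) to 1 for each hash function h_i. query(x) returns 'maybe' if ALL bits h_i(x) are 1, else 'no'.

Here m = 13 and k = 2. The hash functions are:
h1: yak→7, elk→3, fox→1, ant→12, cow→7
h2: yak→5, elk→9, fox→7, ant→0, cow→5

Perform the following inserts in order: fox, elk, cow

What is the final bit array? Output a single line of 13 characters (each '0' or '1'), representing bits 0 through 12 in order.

Answer: 0101010101000

Derivation:
Start: bits=0000000000000
After insert 'fox': sets bits 1 7 -> bits=0100000100000
After insert 'elk': sets bits 3 9 -> bits=0101000101000
After insert 'cow': sets bits 5 7 -> bits=0101010101000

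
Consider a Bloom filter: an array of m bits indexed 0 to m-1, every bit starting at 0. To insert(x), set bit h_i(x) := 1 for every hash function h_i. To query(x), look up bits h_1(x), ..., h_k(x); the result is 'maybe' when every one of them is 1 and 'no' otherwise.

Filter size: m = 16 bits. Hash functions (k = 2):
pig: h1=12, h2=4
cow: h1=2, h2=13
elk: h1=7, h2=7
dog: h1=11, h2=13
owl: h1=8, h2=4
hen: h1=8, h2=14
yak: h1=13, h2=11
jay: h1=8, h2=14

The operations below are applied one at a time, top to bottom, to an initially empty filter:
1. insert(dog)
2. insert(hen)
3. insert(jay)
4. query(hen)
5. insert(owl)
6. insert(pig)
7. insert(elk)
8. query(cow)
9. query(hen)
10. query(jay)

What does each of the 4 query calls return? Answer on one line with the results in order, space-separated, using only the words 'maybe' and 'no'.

Answer: maybe no maybe maybe

Derivation:
Start: bits=0000000000000000
Op 1: insert dog -> sets bits 11 13 -> bits=0000000000010100
Op 2: insert hen -> sets bits 8 14 -> bits=0000000010010110
Op 3: insert jay -> sets bits 8 14 -> bits=0000000010010110
Op 4: query hen -> checks bit8=1, bit14=1 (all 1) -> maybe
Op 5: insert owl -> sets bits 4 8 -> bits=0000100010010110
Op 6: insert pig -> sets bits 4 12 -> bits=0000100010011110
Op 7: insert elk -> sets bits 7 -> bits=0000100110011110
Op 8: query cow -> checks bit2=0, bit13=1 (has a 0) -> no
Op 9: query hen -> checks bit8=1, bit14=1 (all 1) -> maybe
Op 10: query jay -> checks bit8=1, bit14=1 (all 1) -> maybe
Query results in order: maybe no maybe maybe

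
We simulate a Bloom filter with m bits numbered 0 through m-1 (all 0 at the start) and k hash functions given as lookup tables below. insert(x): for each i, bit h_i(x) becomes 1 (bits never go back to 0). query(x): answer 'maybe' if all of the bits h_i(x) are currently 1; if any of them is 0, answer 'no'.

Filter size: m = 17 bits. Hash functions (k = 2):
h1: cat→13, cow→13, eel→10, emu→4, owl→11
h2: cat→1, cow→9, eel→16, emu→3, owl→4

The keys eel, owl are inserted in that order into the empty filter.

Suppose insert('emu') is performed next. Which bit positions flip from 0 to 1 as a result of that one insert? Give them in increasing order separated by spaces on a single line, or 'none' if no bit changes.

Answer: 3

Derivation:
Start: bits=00000000000000000
After insert 'eel': sets bits 10 16 -> bits=00000000001000001
After insert 'owl': sets bits 4 11 -> bits=00001000001100001
insert 'emu' would touch bits 3 4; currently bit3=0, bit4=1
Bits that are 0 among those (would change 0->1): 3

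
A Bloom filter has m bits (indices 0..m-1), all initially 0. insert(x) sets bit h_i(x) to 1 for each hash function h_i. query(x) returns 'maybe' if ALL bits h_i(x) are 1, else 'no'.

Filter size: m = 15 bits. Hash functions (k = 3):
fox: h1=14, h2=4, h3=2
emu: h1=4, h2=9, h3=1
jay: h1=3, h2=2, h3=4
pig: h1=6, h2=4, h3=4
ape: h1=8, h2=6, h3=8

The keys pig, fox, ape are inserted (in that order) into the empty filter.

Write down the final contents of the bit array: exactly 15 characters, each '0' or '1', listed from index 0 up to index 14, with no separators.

Start: bits=000000000000000
After insert 'pig': sets bits 4 6 -> bits=000010100000000
After insert 'fox': sets bits 2 4 14 -> bits=001010100000001
After insert 'ape': sets bits 6 8 -> bits=001010101000001

Answer: 001010101000001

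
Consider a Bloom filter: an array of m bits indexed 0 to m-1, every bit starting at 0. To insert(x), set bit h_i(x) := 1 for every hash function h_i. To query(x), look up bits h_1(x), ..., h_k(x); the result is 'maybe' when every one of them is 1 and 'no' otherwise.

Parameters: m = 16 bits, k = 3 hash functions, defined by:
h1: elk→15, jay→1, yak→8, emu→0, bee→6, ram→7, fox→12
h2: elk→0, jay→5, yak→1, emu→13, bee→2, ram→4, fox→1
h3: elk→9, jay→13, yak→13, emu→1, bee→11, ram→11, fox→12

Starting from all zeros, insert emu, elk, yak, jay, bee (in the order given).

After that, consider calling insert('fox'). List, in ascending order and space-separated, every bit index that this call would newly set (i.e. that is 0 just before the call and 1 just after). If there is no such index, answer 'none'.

Answer: 12

Derivation:
Start: bits=0000000000000000
After insert 'emu': sets bits 0 1 13 -> bits=1100000000000100
After insert 'elk': sets bits 0 9 15 -> bits=1100000001000101
After insert 'yak': sets bits 1 8 13 -> bits=1100000011000101
After insert 'jay': sets bits 1 5 13 -> bits=1100010011000101
After insert 'bee': sets bits 2 6 11 -> bits=1110011011010101
insert 'fox' would touch bits 1 12; currently bit1=1, bit12=0
Bits that are 0 among those (would change 0->1): 12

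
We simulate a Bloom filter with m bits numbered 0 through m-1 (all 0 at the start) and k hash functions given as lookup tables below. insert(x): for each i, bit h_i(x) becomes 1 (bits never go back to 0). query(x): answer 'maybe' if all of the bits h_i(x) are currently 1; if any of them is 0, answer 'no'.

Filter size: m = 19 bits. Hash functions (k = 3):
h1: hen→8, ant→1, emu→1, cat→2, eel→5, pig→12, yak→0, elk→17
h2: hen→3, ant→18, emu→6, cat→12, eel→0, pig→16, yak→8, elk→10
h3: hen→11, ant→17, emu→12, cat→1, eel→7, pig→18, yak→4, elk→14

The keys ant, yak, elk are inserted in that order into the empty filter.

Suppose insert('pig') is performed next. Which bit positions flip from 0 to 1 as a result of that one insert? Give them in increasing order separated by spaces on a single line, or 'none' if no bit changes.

Start: bits=0000000000000000000
After insert 'ant': sets bits 1 17 18 -> bits=0100000000000000011
After insert 'yak': sets bits 0 4 8 -> bits=1100100010000000011
After insert 'elk': sets bits 10 14 17 -> bits=1100100010100010011
insert 'pig' would touch bits 12 16 18; currently bit12=0, bit16=0, bit18=1
Bits that are 0 among those (would change 0->1): 12 16

Answer: 12 16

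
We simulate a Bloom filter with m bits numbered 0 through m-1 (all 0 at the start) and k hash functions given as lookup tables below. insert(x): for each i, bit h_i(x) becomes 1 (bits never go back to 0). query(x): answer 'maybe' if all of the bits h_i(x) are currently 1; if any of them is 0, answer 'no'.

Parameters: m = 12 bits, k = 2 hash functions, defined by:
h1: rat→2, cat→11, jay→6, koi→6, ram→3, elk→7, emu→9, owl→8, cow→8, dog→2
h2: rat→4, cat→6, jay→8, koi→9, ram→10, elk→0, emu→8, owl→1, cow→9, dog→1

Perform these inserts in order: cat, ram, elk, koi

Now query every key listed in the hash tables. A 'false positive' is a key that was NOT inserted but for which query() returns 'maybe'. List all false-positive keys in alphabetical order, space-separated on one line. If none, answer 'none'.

Start: bits=000000000000
After insert 'cat': sets bits 6 11 -> bits=000000100001
After insert 'ram': sets bits 3 10 -> bits=000100100011
After insert 'elk': sets bits 0 7 -> bits=100100110011
After insert 'koi': sets bits 6 9 -> bits=100100110111
Not inserted: cow dog emu jay owl rat — query each against bits=100100110111:
query cow: checks bit8=0, bit9=1 (has a 0) -> no => not a false positive
query dog: checks bit1=0, bit2=0 (has a 0) -> no => not a false positive
query emu: checks bit8=0, bit9=1 (has a 0) -> no => not a false positive
query jay: checks bit6=1, bit8=0 (has a 0) -> no => not a false positive
query owl: checks bit1=0, bit8=0 (has a 0) -> no => not a false positive
query rat: checks bit2=0, bit4=0 (has a 0) -> no => not a false positive
False positives (alphabetical): none

Answer: none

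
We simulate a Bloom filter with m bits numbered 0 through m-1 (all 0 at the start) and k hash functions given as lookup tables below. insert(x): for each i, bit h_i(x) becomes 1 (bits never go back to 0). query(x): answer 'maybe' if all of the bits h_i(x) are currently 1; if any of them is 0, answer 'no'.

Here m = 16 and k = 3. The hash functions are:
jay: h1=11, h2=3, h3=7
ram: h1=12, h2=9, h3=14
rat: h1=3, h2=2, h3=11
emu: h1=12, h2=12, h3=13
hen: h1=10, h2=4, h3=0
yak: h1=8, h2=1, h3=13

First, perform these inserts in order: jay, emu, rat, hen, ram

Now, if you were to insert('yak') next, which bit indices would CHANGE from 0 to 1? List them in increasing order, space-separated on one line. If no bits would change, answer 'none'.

Answer: 1 8

Derivation:
Start: bits=0000000000000000
After insert 'jay': sets bits 3 7 11 -> bits=0001000100010000
After insert 'emu': sets bits 12 13 -> bits=0001000100011100
After insert 'rat': sets bits 2 3 11 -> bits=0011000100011100
After insert 'hen': sets bits 0 4 10 -> bits=1011100100111100
After insert 'ram': sets bits 9 12 14 -> bits=1011100101111110
insert 'yak' would touch bits 1 8 13; currently bit1=0, bit8=0, bit13=1
Bits that are 0 among those (would change 0->1): 1 8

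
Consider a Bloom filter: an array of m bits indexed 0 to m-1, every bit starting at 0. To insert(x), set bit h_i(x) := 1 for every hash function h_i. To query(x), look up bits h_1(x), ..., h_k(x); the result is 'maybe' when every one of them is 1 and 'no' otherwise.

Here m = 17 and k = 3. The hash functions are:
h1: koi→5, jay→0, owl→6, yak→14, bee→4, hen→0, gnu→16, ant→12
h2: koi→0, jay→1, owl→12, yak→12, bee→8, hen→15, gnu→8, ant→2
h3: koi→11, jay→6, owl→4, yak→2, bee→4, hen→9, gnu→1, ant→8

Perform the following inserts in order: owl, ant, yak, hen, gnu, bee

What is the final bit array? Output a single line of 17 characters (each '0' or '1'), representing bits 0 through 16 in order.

Answer: 11101010110010111

Derivation:
Start: bits=00000000000000000
After insert 'owl': sets bits 4 6 12 -> bits=00001010000010000
After insert 'ant': sets bits 2 8 12 -> bits=00101010100010000
After insert 'yak': sets bits 2 12 14 -> bits=00101010100010100
After insert 'hen': sets bits 0 9 15 -> bits=10101010110010110
After insert 'gnu': sets bits 1 8 16 -> bits=11101010110010111
After insert 'bee': sets bits 4 8 -> bits=11101010110010111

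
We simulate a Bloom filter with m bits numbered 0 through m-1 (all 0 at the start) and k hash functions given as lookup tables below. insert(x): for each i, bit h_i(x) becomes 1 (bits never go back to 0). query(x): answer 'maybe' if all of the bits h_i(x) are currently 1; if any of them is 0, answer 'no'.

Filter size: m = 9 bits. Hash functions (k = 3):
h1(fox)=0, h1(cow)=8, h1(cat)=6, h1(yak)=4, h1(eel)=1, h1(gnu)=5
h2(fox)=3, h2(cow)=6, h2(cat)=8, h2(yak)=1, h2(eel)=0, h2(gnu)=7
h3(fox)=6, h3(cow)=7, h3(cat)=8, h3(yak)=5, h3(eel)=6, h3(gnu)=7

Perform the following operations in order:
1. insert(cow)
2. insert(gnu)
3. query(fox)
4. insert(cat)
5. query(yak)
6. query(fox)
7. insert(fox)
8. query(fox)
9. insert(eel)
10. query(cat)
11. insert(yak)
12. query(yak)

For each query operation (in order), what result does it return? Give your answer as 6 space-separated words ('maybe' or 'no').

Start: bits=000000000
Op 1: insert cow -> sets bits 6 7 8 -> bits=000000111
Op 2: insert gnu -> sets bits 5 7 -> bits=000001111
Op 3: query fox -> checks bit0=0, bit3=0, bit6=1 (has a 0) -> no
Op 4: insert cat -> sets bits 6 8 -> bits=000001111
Op 5: query yak -> checks bit1=0, bit4=0, bit5=1 (has a 0) -> no
Op 6: query fox -> checks bit0=0, bit3=0, bit6=1 (has a 0) -> no
Op 7: insert fox -> sets bits 0 3 6 -> bits=100101111
Op 8: query fox -> checks bit0=1, bit3=1, bit6=1 (all 1) -> maybe
Op 9: insert eel -> sets bits 0 1 6 -> bits=110101111
Op 10: query cat -> checks bit6=1, bit8=1 (all 1) -> maybe
Op 11: insert yak -> sets bits 1 4 5 -> bits=110111111
Op 12: query yak -> checks bit1=1, bit4=1, bit5=1 (all 1) -> maybe
Query results in order: no no no maybe maybe maybe

Answer: no no no maybe maybe maybe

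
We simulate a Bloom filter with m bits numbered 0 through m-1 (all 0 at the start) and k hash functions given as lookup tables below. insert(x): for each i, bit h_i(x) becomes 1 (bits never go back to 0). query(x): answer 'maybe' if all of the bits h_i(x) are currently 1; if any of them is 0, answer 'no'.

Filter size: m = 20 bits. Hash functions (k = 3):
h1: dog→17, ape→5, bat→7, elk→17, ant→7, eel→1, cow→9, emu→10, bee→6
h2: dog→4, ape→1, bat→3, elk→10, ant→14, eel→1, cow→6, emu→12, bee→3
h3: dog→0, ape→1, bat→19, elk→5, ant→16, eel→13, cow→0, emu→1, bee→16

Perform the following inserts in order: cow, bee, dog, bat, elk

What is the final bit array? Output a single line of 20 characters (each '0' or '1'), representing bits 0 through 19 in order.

Answer: 10011111011000001101

Derivation:
Start: bits=00000000000000000000
After insert 'cow': sets bits 0 6 9 -> bits=10000010010000000000
After insert 'bee': sets bits 3 6 16 -> bits=10010010010000001000
After insert 'dog': sets bits 0 4 17 -> bits=10011010010000001100
After insert 'bat': sets bits 3 7 19 -> bits=10011011010000001101
After insert 'elk': sets bits 5 10 17 -> bits=10011111011000001101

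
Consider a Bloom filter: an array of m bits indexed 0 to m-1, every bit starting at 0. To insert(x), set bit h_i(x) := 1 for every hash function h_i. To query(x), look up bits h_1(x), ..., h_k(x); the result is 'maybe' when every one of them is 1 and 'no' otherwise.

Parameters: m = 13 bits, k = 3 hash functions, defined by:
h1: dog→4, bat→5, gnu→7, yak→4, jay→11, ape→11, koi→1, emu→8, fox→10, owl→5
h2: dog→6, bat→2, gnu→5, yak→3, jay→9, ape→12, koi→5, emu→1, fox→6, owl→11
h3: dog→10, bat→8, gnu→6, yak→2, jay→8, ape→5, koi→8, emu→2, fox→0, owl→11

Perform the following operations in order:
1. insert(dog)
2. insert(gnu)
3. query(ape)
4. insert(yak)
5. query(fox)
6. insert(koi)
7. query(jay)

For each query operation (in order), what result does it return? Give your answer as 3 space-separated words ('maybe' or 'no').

Answer: no no no

Derivation:
Start: bits=0000000000000
Op 1: insert dog -> sets bits 4 6 10 -> bits=0000101000100
Op 2: insert gnu -> sets bits 5 6 7 -> bits=0000111100100
Op 3: query ape -> checks bit5=1, bit11=0, bit12=0 (has a 0) -> no
Op 4: insert yak -> sets bits 2 3 4 -> bits=0011111100100
Op 5: query fox -> checks bit0=0, bit6=1, bit10=1 (has a 0) -> no
Op 6: insert koi -> sets bits 1 5 8 -> bits=0111111110100
Op 7: query jay -> checks bit8=1, bit9=0, bit11=0 (has a 0) -> no
Query results in order: no no no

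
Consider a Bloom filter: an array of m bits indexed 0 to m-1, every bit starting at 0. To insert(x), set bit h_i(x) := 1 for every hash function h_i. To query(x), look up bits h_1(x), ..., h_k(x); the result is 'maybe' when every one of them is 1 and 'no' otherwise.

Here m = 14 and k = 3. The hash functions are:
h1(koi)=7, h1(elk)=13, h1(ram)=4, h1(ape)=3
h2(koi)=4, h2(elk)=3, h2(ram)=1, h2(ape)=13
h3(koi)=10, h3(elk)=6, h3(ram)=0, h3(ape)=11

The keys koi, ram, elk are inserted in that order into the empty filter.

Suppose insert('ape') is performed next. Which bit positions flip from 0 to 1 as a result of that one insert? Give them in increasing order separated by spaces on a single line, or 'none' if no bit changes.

Answer: 11

Derivation:
Start: bits=00000000000000
After insert 'koi': sets bits 4 7 10 -> bits=00001001001000
After insert 'ram': sets bits 0 1 4 -> bits=11001001001000
After insert 'elk': sets bits 3 6 13 -> bits=11011011001001
insert 'ape' would touch bits 3 11 13; currently bit3=1, bit11=0, bit13=1
Bits that are 0 among those (would change 0->1): 11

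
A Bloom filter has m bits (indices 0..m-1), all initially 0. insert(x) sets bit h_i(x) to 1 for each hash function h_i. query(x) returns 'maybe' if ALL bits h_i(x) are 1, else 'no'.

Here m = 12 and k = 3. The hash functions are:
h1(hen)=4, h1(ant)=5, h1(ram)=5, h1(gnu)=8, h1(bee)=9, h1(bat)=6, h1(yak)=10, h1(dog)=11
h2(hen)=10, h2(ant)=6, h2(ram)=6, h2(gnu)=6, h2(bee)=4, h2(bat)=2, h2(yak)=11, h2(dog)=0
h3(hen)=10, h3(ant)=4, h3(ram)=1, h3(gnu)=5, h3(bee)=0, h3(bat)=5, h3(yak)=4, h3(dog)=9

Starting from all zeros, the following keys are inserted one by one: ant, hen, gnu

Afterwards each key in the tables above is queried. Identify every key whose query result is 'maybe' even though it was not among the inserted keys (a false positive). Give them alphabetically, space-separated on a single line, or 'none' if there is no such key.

Start: bits=000000000000
After insert 'ant': sets bits 4 5 6 -> bits=000011100000
After insert 'hen': sets bits 4 10 -> bits=000011100010
After insert 'gnu': sets bits 5 6 8 -> bits=000011101010
Not inserted: bat bee dog ram yak — query each against bits=000011101010:
query bat: checks bit2=0, bit5=1, bit6=1 (has a 0) -> no => not a false positive
query bee: checks bit0=0, bit4=1, bit9=0 (has a 0) -> no => not a false positive
query dog: checks bit0=0, bit9=0, bit11=0 (has a 0) -> no => not a false positive
query ram: checks bit1=0, bit5=1, bit6=1 (has a 0) -> no => not a false positive
query yak: checks bit4=1, bit10=1, bit11=0 (has a 0) -> no => not a false positive
False positives (alphabetical): none

Answer: none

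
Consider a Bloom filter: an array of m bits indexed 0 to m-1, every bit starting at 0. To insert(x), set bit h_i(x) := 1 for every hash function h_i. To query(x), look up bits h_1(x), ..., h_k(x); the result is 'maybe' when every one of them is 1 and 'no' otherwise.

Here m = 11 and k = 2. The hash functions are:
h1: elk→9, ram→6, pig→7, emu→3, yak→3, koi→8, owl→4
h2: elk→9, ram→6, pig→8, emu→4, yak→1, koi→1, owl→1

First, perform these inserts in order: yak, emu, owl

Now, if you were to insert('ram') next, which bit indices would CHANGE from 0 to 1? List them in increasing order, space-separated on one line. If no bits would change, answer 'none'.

Answer: 6

Derivation:
Start: bits=00000000000
After insert 'yak': sets bits 1 3 -> bits=01010000000
After insert 'emu': sets bits 3 4 -> bits=01011000000
After insert 'owl': sets bits 1 4 -> bits=01011000000
insert 'ram' would touch bits 6; currently bit6=0
Bits that are 0 among those (would change 0->1): 6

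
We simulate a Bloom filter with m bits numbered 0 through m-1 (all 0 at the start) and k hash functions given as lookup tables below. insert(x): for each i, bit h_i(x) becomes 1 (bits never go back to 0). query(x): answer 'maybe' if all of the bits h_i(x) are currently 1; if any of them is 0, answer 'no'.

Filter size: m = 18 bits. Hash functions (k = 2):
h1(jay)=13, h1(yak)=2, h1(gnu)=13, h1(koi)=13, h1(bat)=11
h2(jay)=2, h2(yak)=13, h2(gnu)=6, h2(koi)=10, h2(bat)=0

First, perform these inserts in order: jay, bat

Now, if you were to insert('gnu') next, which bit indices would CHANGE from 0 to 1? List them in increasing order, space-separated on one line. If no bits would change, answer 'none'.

Start: bits=000000000000000000
After insert 'jay': sets bits 2 13 -> bits=001000000000010000
After insert 'bat': sets bits 0 11 -> bits=101000000001010000
insert 'gnu' would touch bits 6 13; currently bit6=0, bit13=1
Bits that are 0 among those (would change 0->1): 6

Answer: 6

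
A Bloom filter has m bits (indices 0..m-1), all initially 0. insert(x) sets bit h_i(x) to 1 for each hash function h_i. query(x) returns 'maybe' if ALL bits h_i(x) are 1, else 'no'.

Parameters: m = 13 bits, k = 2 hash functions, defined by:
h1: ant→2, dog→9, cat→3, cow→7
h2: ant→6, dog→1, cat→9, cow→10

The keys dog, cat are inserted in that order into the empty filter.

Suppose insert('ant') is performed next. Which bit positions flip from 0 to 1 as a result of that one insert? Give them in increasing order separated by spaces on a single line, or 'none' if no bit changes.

Answer: 2 6

Derivation:
Start: bits=0000000000000
After insert 'dog': sets bits 1 9 -> bits=0100000001000
After insert 'cat': sets bits 3 9 -> bits=0101000001000
insert 'ant' would touch bits 2 6; currently bit2=0, bit6=0
Bits that are 0 among those (would change 0->1): 2 6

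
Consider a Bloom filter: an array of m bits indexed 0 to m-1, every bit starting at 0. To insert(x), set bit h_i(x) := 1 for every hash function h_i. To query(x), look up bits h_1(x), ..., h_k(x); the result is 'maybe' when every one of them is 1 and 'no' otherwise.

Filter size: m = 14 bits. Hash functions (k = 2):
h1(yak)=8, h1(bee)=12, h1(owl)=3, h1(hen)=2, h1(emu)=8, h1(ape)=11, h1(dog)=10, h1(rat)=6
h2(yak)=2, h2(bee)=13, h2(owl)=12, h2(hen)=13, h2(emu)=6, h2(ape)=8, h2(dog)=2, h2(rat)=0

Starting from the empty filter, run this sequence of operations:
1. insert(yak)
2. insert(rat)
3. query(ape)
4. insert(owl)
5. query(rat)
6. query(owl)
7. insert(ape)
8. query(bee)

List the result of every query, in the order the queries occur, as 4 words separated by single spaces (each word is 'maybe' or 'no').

Start: bits=00000000000000
Op 1: insert yak -> sets bits 2 8 -> bits=00100000100000
Op 2: insert rat -> sets bits 0 6 -> bits=10100010100000
Op 3: query ape -> checks bit8=1, bit11=0 (has a 0) -> no
Op 4: insert owl -> sets bits 3 12 -> bits=10110010100010
Op 5: query rat -> checks bit0=1, bit6=1 (all 1) -> maybe
Op 6: query owl -> checks bit3=1, bit12=1 (all 1) -> maybe
Op 7: insert ape -> sets bits 8 11 -> bits=10110010100110
Op 8: query bee -> checks bit12=1, bit13=0 (has a 0) -> no
Query results in order: no maybe maybe no

Answer: no maybe maybe no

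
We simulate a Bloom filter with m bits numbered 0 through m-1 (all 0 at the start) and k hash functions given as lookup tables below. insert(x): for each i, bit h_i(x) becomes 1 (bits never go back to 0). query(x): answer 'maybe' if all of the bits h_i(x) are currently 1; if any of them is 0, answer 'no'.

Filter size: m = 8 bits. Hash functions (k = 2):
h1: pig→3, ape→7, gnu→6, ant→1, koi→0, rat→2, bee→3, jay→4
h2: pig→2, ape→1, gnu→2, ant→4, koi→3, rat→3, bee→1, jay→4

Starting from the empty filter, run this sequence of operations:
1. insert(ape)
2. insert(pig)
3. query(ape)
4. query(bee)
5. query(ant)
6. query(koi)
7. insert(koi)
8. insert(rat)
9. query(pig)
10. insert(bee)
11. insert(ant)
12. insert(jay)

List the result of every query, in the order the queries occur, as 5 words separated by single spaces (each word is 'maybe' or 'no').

Answer: maybe maybe no no maybe

Derivation:
Start: bits=00000000
Op 1: insert ape -> sets bits 1 7 -> bits=01000001
Op 2: insert pig -> sets bits 2 3 -> bits=01110001
Op 3: query ape -> checks bit1=1, bit7=1 (all 1) -> maybe
Op 4: query bee -> checks bit1=1, bit3=1 (all 1) -> maybe
Op 5: query ant -> checks bit1=1, bit4=0 (has a 0) -> no
Op 6: query koi -> checks bit0=0, bit3=1 (has a 0) -> no
Op 7: insert koi -> sets bits 0 3 -> bits=11110001
Op 8: insert rat -> sets bits 2 3 -> bits=11110001
Op 9: query pig -> checks bit2=1, bit3=1 (all 1) -> maybe
Op 10: insert bee -> sets bits 1 3 -> bits=11110001
Op 11: insert ant -> sets bits 1 4 -> bits=11111001
Op 12: insert jay -> sets bits 4 -> bits=11111001
Query results in order: maybe maybe no no maybe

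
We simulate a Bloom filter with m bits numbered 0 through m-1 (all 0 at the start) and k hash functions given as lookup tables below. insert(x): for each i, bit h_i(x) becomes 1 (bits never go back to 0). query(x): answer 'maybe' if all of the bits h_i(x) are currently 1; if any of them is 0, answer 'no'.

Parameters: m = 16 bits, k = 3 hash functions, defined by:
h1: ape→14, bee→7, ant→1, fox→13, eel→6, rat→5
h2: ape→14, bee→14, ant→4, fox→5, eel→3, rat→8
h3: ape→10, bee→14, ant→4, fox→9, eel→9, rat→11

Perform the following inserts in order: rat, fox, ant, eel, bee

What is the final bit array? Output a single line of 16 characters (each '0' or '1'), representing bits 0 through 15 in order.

Start: bits=0000000000000000
After insert 'rat': sets bits 5 8 11 -> bits=0000010010010000
After insert 'fox': sets bits 5 9 13 -> bits=0000010011010100
After insert 'ant': sets bits 1 4 -> bits=0100110011010100
After insert 'eel': sets bits 3 6 9 -> bits=0101111011010100
After insert 'bee': sets bits 7 14 -> bits=0101111111010110

Answer: 0101111111010110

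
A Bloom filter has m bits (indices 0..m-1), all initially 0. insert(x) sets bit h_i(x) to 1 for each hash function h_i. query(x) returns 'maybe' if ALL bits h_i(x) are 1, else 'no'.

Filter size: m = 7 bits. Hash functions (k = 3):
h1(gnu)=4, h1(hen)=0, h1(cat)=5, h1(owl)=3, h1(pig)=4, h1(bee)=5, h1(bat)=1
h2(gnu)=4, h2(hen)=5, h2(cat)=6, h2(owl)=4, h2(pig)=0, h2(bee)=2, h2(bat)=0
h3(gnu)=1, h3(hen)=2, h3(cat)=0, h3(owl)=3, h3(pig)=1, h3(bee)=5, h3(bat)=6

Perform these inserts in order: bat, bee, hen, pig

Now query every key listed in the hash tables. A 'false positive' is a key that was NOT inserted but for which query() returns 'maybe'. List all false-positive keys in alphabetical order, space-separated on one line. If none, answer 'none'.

Answer: cat gnu

Derivation:
Start: bits=0000000
After insert 'bat': sets bits 0 1 6 -> bits=1100001
After insert 'bee': sets bits 2 5 -> bits=1110011
After insert 'hen': sets bits 0 2 5 -> bits=1110011
After insert 'pig': sets bits 0 1 4 -> bits=1110111
Not inserted: cat gnu owl — query each against bits=1110111:
query cat: checks bit0=1, bit5=1, bit6=1 (all 1) -> maybe => FALSE POSITIVE
query gnu: checks bit1=1, bit4=1 (all 1) -> maybe => FALSE POSITIVE
query owl: checks bit3=0, bit4=1 (has a 0) -> no => not a false positive
False positives (alphabetical): cat gnu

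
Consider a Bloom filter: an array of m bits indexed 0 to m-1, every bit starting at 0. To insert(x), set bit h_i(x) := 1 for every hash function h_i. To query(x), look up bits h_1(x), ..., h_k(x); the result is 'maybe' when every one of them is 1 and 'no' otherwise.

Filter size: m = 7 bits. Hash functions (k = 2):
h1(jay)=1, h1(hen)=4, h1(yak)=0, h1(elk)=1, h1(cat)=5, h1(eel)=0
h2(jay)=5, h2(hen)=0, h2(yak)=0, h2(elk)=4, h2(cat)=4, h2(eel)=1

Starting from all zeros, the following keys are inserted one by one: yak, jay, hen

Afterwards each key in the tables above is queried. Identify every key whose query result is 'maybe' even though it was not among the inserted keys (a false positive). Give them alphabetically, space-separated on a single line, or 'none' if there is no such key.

Start: bits=0000000
After insert 'yak': sets bits 0 -> bits=1000000
After insert 'jay': sets bits 1 5 -> bits=1100010
After insert 'hen': sets bits 0 4 -> bits=1100110
Not inserted: cat eel elk — query each against bits=1100110:
query cat: checks bit4=1, bit5=1 (all 1) -> maybe => FALSE POSITIVE
query eel: checks bit0=1, bit1=1 (all 1) -> maybe => FALSE POSITIVE
query elk: checks bit1=1, bit4=1 (all 1) -> maybe => FALSE POSITIVE
False positives (alphabetical): cat eel elk

Answer: cat eel elk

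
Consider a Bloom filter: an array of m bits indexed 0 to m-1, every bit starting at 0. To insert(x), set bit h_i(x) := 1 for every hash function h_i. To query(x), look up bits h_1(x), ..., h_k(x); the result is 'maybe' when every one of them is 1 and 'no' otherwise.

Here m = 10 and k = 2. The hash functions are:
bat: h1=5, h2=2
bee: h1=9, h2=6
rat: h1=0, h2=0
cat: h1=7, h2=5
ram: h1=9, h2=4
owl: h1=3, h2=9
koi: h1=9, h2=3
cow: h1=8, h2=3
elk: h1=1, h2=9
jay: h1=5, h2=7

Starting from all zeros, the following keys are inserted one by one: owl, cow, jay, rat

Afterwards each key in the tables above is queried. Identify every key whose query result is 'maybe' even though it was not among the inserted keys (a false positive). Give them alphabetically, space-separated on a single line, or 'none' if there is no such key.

Start: bits=0000000000
After insert 'owl': sets bits 3 9 -> bits=0001000001
After insert 'cow': sets bits 3 8 -> bits=0001000011
After insert 'jay': sets bits 5 7 -> bits=0001010111
After insert 'rat': sets bits 0 -> bits=1001010111
Not inserted: bat bee cat elk koi ram — query each against bits=1001010111:
query bat: checks bit2=0, bit5=1 (has a 0) -> no => not a false positive
query bee: checks bit6=0, bit9=1 (has a 0) -> no => not a false positive
query cat: checks bit5=1, bit7=1 (all 1) -> maybe => FALSE POSITIVE
query elk: checks bit1=0, bit9=1 (has a 0) -> no => not a false positive
query koi: checks bit3=1, bit9=1 (all 1) -> maybe => FALSE POSITIVE
query ram: checks bit4=0, bit9=1 (has a 0) -> no => not a false positive
False positives (alphabetical): cat koi

Answer: cat koi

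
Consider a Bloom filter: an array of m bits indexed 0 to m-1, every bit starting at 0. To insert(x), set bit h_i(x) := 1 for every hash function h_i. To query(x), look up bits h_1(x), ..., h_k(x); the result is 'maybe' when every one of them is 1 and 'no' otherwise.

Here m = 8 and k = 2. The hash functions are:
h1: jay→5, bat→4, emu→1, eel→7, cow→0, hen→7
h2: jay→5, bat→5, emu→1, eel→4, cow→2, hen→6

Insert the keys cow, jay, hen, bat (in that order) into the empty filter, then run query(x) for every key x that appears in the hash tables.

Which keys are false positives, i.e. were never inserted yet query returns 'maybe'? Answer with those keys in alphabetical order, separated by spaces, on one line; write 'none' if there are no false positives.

Start: bits=00000000
After insert 'cow': sets bits 0 2 -> bits=10100000
After insert 'jay': sets bits 5 -> bits=10100100
After insert 'hen': sets bits 6 7 -> bits=10100111
After insert 'bat': sets bits 4 5 -> bits=10101111
Not inserted: eel emu — query each against bits=10101111:
query eel: checks bit4=1, bit7=1 (all 1) -> maybe => FALSE POSITIVE
query emu: checks bit1=0 (has a 0) -> no => not a false positive
False positives (alphabetical): eel

Answer: eel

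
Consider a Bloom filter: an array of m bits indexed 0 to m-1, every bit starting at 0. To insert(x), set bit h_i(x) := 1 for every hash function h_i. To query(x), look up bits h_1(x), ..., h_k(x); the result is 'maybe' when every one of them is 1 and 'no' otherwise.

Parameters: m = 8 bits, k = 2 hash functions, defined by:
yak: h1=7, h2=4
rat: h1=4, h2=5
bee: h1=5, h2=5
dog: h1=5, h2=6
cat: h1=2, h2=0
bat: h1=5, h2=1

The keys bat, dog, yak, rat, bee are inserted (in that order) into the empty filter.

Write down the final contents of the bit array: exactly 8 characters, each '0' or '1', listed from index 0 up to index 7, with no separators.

Start: bits=00000000
After insert 'bat': sets bits 1 5 -> bits=01000100
After insert 'dog': sets bits 5 6 -> bits=01000110
After insert 'yak': sets bits 4 7 -> bits=01001111
After insert 'rat': sets bits 4 5 -> bits=01001111
After insert 'bee': sets bits 5 -> bits=01001111

Answer: 01001111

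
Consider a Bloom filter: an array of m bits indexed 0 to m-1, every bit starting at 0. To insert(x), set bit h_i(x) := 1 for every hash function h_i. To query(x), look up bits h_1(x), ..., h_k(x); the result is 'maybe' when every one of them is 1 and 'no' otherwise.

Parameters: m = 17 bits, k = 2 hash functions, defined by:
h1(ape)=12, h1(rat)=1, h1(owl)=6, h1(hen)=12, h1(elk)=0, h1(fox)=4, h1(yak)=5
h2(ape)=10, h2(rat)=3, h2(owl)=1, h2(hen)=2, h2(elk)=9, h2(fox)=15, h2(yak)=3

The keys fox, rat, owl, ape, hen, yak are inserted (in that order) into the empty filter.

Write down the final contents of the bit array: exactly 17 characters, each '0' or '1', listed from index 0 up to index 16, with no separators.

Answer: 01111110001010010

Derivation:
Start: bits=00000000000000000
After insert 'fox': sets bits 4 15 -> bits=00001000000000010
After insert 'rat': sets bits 1 3 -> bits=01011000000000010
After insert 'owl': sets bits 1 6 -> bits=01011010000000010
After insert 'ape': sets bits 10 12 -> bits=01011010001010010
After insert 'hen': sets bits 2 12 -> bits=01111010001010010
After insert 'yak': sets bits 3 5 -> bits=01111110001010010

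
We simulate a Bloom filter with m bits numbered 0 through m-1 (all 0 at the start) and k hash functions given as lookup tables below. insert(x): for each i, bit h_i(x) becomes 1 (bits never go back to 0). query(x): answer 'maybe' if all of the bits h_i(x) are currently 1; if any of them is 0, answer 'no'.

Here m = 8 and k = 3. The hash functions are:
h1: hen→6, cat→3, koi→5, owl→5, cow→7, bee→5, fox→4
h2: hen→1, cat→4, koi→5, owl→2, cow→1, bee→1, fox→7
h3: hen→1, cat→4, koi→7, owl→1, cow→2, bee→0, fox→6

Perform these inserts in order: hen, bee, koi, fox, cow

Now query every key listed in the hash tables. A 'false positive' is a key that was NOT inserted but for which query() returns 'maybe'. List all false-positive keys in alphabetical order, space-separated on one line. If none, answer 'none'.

Start: bits=00000000
After insert 'hen': sets bits 1 6 -> bits=01000010
After insert 'bee': sets bits 0 1 5 -> bits=11000110
After insert 'koi': sets bits 5 7 -> bits=11000111
After insert 'fox': sets bits 4 6 7 -> bits=11001111
After insert 'cow': sets bits 1 2 7 -> bits=11101111
Not inserted: cat owl — query each against bits=11101111:
query cat: checks bit3=0, bit4=1 (has a 0) -> no => not a false positive
query owl: checks bit1=1, bit2=1, bit5=1 (all 1) -> maybe => FALSE POSITIVE
False positives (alphabetical): owl

Answer: owl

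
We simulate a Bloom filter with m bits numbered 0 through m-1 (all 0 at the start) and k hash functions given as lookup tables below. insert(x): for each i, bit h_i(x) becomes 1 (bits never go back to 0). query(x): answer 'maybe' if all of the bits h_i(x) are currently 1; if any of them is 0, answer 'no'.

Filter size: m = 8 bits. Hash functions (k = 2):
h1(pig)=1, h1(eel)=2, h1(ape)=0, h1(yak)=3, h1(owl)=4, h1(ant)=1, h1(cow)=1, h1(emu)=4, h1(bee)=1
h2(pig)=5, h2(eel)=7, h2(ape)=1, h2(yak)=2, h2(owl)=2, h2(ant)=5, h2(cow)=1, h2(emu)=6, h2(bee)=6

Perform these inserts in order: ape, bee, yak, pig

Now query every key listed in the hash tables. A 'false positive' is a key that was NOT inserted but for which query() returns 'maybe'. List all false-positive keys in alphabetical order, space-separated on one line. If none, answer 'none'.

Answer: ant cow

Derivation:
Start: bits=00000000
After insert 'ape': sets bits 0 1 -> bits=11000000
After insert 'bee': sets bits 1 6 -> bits=11000010
After insert 'yak': sets bits 2 3 -> bits=11110010
After insert 'pig': sets bits 1 5 -> bits=11110110
Not inserted: ant cow eel emu owl — query each against bits=11110110:
query ant: checks bit1=1, bit5=1 (all 1) -> maybe => FALSE POSITIVE
query cow: checks bit1=1 (all 1) -> maybe => FALSE POSITIVE
query eel: checks bit2=1, bit7=0 (has a 0) -> no => not a false positive
query emu: checks bit4=0, bit6=1 (has a 0) -> no => not a false positive
query owl: checks bit2=1, bit4=0 (has a 0) -> no => not a false positive
False positives (alphabetical): ant cow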